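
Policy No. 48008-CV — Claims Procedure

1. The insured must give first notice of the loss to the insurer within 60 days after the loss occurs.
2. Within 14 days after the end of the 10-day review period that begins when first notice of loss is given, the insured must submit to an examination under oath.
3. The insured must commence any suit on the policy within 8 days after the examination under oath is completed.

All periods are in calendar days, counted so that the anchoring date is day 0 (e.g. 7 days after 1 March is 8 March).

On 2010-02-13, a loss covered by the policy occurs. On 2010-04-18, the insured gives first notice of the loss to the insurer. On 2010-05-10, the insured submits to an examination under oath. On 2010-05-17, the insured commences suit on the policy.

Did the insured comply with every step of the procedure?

No

Step 1: 60 days after 2010-02-13 (when the loss occurs) is 2010-04-14; done 2010-04-18 — 4 days late.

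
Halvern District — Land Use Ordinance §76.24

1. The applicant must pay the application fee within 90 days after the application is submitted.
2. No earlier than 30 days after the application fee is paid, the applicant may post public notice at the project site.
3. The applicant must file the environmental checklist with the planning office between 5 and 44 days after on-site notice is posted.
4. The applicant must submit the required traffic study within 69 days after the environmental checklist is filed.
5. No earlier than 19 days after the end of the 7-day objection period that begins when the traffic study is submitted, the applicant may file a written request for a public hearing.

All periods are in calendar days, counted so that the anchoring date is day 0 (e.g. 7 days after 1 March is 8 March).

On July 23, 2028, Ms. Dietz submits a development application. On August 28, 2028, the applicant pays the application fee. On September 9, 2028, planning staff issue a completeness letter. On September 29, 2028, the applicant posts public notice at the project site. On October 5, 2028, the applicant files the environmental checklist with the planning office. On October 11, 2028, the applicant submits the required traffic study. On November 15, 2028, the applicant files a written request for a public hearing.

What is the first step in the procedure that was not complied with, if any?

None — every step was satisfied

Step 1 — counting 90 days from July 23, 2028 (when the application is submitted) gives a deadline of October 21, 2028; done August 28, 2028 — timely.
Step 2 — must wait 30 days from August 28, 2028 (when the application fee is paid), so not before September 27, 2028; done September 29, 2028 — permitted.
Step 3 — 5 and 44 days from September 29, 2028 (when on-site notice is posted) are October 4, 2028 and November 12, 2028 respectively; done October 5, 2028, which is between those dates.
Step 4 — counting 69 days from October 5, 2028 (when the environmental checklist is filed) gives a deadline of December 13, 2028; completed October 11, 2028, before the deadline.
Step 5 — must wait 19 days from October 18, 2028 (end of the 7-day objection period, which began when the traffic study is submitted on October 11, 2028), so not before November 6, 2028; done November 15, 2028 — permitted.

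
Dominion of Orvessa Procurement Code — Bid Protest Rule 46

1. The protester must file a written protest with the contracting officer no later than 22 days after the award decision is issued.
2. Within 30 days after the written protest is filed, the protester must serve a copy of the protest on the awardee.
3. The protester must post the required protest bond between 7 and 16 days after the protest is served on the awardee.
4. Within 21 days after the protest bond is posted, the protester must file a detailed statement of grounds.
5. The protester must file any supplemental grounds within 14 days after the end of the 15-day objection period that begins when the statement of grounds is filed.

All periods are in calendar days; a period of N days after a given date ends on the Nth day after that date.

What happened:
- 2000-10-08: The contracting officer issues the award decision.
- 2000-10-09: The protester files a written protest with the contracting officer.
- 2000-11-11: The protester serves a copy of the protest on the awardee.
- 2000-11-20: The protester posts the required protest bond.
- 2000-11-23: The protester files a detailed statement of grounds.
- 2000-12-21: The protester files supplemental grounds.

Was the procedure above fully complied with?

No

(1) due by 2000-10-08 + 22 days = 2000-10-30; 2000-10-09 is within that limit.
(2) due by 2000-10-09 + 30 days = 2000-11-08; done 2000-11-11 — 3 days late.
No need to go further; step 2 was not satisfied.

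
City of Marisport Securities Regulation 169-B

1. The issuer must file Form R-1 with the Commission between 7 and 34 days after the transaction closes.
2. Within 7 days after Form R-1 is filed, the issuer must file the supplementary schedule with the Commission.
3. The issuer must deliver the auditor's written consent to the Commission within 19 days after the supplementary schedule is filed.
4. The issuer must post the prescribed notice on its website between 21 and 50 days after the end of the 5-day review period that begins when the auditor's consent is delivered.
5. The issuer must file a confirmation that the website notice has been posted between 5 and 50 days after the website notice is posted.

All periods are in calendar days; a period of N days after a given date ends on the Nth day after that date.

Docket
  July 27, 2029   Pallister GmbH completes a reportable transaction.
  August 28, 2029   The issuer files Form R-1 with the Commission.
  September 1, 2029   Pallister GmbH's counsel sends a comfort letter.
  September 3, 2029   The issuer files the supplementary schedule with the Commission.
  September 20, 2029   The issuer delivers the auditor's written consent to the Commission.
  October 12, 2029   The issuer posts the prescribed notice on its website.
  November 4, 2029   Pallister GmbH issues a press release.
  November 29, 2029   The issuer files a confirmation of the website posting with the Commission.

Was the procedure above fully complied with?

No

Step 1 — 7 and 34 days from July 27, 2029 (when the transaction closes) are August 3, 2029 and August 30, 2029 respectively; done August 28, 2029, which is between those dates.
Step 2 — counting 7 days from August 28, 2029 (when Form R-1 is filed) gives a deadline of September 4, 2029; September 3, 2029 is within that limit.
Step 3 — counting 19 days from September 3, 2029 (when the supplementary schedule is filed) gives a deadline of September 22, 2029; September 20, 2029 is within that limit.
Step 4 — 21 and 50 days from September 25, 2029 (end of the 5-day review period, which began when the auditor's consent is delivered on September 20, 2029) are October 16, 2029 and November 14, 2029 respectively; October 12, 2029 is 4 days too early.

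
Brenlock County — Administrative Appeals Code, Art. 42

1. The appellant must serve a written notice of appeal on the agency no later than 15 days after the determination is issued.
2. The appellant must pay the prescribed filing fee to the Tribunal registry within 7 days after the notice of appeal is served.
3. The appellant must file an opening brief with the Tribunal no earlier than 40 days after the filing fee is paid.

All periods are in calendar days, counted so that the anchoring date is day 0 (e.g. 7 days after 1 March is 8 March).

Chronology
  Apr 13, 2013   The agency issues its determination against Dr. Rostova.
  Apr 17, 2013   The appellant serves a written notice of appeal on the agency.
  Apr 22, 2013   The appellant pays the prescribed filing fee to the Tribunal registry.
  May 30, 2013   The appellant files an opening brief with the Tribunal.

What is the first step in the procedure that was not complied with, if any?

Step 3

(1) due by Apr 13, 2013 + 15 days = Apr 28, 2013; done Apr 17, 2013 — timely.
(2) due by Apr 17, 2013 + 7 days = Apr 24, 2013; Apr 22, 2013 is within that limit.
(3) permitted from Apr 22, 2013 + 40 days = Jun 1, 2013 onward; acted on May 30, 2013, 2 days prematurely.
Later steps need not be reached.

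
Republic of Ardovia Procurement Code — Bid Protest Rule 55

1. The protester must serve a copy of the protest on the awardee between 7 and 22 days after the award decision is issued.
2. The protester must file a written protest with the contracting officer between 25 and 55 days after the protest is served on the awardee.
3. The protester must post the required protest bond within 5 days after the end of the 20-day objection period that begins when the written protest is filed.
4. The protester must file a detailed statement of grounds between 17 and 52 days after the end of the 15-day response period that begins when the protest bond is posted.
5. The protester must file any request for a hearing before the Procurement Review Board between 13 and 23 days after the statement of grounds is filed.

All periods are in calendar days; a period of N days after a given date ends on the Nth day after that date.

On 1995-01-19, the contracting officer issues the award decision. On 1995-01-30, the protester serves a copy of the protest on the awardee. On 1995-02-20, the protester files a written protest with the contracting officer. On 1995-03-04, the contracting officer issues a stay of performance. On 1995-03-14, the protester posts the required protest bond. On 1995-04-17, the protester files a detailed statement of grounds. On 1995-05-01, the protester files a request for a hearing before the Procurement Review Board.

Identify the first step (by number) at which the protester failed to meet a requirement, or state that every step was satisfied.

Step 1 — 7 and 22 days from 1995-01-19 (when the award decision is issued) are 1995-01-26 and 1995-02-10 respectively; done 1995-01-30 — within the window.
Step 2 — 25 and 55 days from 1995-01-30 (when the protest is served on the awardee) are 1995-02-24 and 1995-03-26 respectively; done 1995-02-20 — 4 days before the window opened.
The analysis stops there.

Step 2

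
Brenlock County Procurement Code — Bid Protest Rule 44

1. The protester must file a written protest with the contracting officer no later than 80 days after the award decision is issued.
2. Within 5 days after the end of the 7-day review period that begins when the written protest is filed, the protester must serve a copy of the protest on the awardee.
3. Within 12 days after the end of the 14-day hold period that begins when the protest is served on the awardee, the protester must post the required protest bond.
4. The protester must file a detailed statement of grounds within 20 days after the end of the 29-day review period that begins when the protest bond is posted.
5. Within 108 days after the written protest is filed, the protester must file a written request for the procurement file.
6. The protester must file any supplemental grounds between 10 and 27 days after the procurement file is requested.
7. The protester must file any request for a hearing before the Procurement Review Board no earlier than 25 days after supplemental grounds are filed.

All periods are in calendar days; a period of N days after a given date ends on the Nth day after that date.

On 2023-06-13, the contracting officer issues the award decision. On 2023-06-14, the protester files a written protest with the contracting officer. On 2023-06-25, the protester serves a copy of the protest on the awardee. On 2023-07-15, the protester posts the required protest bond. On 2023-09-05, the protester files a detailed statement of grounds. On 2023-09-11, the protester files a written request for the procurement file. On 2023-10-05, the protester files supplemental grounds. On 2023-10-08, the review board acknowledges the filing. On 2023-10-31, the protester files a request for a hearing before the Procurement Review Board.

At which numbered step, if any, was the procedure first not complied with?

Step 1 — counting 80 days from 2023-06-13 (when the award decision is issued) gives a deadline of 2023-09-01; 2023-06-14 is within that limit.
Step 2 — counting 5 days from 2023-06-21 (end of the 7-day review period, which began when the written protest is filed on 2023-06-14) gives a deadline of 2023-06-26; done 2023-06-25 — timely.
Step 3 — counting 12 days from 2023-07-09 (end of the 14-day hold period, which began when the protest is served on the awardee on 2023-06-25) gives a deadline of 2023-07-21; completed 2023-07-15, before the deadline.
Step 4 — counting 20 days from 2023-08-13 (end of the 29-day review period, which began when the protest bond is posted on 2023-07-15) gives a deadline of 2023-09-02; done 2023-09-05 — 3 days late.

Step 4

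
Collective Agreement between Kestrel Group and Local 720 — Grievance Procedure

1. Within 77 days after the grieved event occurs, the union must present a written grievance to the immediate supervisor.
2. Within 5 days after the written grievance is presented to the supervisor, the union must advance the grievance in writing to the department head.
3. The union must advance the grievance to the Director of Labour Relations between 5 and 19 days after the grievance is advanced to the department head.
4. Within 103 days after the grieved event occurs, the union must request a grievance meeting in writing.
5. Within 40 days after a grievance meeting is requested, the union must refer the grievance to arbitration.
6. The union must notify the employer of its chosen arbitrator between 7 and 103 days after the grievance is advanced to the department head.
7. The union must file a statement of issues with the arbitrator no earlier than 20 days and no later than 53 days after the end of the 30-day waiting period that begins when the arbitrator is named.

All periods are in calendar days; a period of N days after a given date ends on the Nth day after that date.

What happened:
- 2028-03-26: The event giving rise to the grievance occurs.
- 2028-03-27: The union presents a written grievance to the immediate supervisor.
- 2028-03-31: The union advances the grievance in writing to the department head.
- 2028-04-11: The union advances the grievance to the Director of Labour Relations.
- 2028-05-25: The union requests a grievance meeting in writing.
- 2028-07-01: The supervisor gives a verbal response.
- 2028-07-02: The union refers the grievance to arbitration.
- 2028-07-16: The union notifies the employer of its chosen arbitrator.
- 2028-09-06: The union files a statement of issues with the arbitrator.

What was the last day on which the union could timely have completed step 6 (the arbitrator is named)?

Step 6 runs from 2028-03-31, when the grievance is advanced to the department head. The window is 7–103 days after 2028-03-31; it closes on 2028-07-12.

2028-07-12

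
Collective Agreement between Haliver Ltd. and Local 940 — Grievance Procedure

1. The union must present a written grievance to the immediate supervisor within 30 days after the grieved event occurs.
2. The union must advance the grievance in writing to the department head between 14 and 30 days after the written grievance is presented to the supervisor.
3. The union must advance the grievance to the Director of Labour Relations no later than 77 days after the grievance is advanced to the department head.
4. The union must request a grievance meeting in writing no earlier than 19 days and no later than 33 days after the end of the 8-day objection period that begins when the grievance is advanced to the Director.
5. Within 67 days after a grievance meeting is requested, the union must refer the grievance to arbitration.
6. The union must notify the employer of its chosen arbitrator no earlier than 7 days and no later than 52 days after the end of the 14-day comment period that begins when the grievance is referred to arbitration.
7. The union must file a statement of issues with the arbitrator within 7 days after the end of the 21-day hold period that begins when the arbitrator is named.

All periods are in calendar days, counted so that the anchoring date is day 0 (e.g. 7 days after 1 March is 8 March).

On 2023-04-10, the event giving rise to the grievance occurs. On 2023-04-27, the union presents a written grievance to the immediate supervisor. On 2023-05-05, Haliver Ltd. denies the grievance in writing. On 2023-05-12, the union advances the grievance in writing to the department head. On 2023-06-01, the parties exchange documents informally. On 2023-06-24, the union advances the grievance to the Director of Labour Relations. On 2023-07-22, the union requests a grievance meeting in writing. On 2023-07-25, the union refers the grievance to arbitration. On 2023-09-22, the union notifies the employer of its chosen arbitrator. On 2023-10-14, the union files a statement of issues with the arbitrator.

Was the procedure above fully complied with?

(1) due by 2023-04-10 + 30 days = 2023-05-10; completed 2023-04-27, before the deadline.
(2) the permitted window runs from 2023-04-27 + 14 = 2023-05-11 to 2023-04-27 + 30 = 2023-05-27; 2023-05-12 falls inside that range.
(3) due by 2023-05-12 + 77 days = 2023-07-28; done 2023-06-24 — timely.
(4) the permitted window runs from 2023-07-02 + 19 = 2023-07-21 to 2023-07-02 + 33 = 2023-08-04; done 2023-07-22, which is between those dates.
(5) due by 2023-07-22 + 67 days = 2023-09-27; done 2023-07-25 — timely.
(6) the permitted window runs from 2023-08-08 + 7 = 2023-08-15 to 2023-08-08 + 52 = 2023-09-29; done 2023-09-22, which is between those dates.
(7) due by 2023-10-13 + 7 days = 2023-10-20; done 2023-10-14 — timely.

Yes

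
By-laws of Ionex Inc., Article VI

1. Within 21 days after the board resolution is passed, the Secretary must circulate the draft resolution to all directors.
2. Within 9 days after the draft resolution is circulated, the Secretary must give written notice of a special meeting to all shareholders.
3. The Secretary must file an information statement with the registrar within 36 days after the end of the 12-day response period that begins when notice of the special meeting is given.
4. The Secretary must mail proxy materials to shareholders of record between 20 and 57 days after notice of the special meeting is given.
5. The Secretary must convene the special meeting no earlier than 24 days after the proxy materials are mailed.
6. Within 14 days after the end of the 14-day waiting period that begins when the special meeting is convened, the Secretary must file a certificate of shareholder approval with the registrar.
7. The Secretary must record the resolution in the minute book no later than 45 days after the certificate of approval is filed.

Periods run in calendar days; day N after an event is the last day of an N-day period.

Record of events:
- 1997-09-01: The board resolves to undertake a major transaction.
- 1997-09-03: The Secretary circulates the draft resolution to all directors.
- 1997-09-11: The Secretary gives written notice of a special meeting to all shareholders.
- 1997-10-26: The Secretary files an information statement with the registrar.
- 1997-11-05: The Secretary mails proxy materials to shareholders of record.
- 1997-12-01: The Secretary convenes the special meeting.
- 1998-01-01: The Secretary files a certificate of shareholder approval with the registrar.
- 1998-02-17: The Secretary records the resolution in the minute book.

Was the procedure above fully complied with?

Step 1 — counting 21 days from 1997-09-01 (when the board resolution is passed) gives a deadline of 1997-09-22; done 1997-09-03 — timely.
Step 2 — counting 9 days from 1997-09-03 (when the draft resolution is circulated) gives a deadline of 1997-09-12; completed 1997-09-11, before the deadline.
Step 3 — counting 36 days from 1997-09-23 (end of the 12-day response period, which began when notice of the special meeting is given on 1997-09-11) gives a deadline of 1997-10-29; 1997-10-26 is within that limit.
Step 4 — 20 and 57 days from 1997-09-11 (when notice of the special meeting is given) are 1997-10-01 and 1997-11-07 respectively; done 1997-11-05, which is between those dates.
Step 5 — must wait 24 days from 1997-11-05 (when the proxy materials are mailed), so not before 1997-11-29; 1997-12-01 is on or after that date.
Step 6 — counting 14 days from 1997-12-15 (end of the 14-day waiting period, which began when the special meeting is convened on 1997-12-01) gives a deadline of 1997-12-29; 1998-01-01 misses that deadline by 3 days.
Later steps need not be reached.

No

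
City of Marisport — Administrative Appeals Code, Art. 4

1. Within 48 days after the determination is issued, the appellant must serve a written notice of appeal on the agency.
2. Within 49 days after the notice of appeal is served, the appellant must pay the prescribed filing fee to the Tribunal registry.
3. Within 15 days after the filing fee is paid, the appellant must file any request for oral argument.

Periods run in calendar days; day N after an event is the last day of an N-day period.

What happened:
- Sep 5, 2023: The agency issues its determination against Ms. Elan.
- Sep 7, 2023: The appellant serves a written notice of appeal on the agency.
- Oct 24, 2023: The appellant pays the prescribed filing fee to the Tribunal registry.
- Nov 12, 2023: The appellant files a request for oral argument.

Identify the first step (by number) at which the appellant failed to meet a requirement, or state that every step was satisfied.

Step 1: 48 days after Sep 5, 2023 (when the determination is issued) is Oct 23, 2023; completed Sep 7, 2023, before the deadline.
Step 2: 49 days after Sep 7, 2023 (when the notice of appeal is served) is Oct 26, 2023; done Oct 24, 2023 — timely.
Step 3: 15 days after Oct 24, 2023 (when the filing fee is paid) is Nov 8, 2023; not done until Nov 12, 2023, 4 days after the deadline.
No need to go further; step 3 was not satisfied.

Step 3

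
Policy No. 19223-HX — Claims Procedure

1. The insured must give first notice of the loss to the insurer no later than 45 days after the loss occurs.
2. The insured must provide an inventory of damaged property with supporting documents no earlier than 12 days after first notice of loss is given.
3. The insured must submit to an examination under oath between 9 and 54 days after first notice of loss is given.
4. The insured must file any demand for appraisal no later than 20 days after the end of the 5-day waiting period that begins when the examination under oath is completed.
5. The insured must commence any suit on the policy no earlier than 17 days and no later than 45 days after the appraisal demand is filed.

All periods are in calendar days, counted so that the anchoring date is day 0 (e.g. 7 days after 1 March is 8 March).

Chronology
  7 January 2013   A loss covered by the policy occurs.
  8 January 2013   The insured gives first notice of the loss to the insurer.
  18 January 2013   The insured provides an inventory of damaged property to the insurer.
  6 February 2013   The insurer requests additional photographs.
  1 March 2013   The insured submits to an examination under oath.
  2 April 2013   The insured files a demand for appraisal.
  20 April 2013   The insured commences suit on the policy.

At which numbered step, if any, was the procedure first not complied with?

Step 2

Step 1: 45 days after 7 January 2013 (when the loss occurs) is 21 February 2013; completed 8 January 2013, before the deadline.
Step 2: the earliest permitted date is 12 days after 8 January 2013 (when first notice of loss is given), i.e. 20 January 2013; 18 January 2013 is 2 days before the earliest permitted date.
The procedure was therefore not followed at step 2.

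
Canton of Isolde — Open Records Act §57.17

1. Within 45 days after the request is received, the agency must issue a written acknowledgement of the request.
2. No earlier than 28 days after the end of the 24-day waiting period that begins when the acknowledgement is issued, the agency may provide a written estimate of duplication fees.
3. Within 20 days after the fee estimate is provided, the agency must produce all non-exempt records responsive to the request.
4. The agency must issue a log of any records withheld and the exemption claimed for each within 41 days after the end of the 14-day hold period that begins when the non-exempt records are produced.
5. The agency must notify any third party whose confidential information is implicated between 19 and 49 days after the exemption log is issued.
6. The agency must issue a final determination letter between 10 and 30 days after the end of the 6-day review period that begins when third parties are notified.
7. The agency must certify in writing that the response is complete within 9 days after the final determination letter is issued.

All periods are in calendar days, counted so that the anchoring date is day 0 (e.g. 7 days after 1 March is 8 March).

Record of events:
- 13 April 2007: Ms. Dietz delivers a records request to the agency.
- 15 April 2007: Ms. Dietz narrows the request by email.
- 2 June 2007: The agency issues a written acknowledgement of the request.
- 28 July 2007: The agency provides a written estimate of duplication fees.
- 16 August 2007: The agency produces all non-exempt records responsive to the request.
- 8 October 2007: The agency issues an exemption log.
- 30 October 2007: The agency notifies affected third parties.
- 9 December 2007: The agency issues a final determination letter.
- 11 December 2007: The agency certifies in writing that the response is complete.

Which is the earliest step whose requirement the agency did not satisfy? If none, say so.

Step 1

Step 1: 45 days after 13 April 2007 (when the request is received) is 28 May 2007; not done until 2 June 2007, 5 days after the deadline.
Later steps need not be reached.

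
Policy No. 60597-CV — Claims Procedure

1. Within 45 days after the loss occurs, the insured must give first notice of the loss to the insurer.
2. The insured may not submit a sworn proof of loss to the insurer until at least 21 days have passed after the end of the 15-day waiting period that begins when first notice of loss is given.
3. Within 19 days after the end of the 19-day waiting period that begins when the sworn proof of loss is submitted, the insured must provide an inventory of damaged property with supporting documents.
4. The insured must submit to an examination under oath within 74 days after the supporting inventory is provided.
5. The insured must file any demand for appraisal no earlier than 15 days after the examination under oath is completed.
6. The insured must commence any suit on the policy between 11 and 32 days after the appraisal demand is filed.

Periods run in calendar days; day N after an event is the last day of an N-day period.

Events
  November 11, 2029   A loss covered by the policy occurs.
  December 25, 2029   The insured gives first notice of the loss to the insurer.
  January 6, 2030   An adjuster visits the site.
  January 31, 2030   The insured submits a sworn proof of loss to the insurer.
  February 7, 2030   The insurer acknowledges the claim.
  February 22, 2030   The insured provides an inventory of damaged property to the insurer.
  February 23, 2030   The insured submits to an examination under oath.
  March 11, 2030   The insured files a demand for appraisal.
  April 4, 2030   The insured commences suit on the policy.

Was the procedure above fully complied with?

Yes

Step 1 — counting 45 days from November 11, 2029 (when the loss occurs) gives a deadline of December 26, 2029; completed December 25, 2029, before the deadline.
Step 2 — must wait 21 days from January 9, 2030 (end of the 15-day waiting period, which began when first notice of loss is given on December 25, 2029), so not before January 30, 2030; done January 31, 2030 — permitted.
Step 3 — counting 19 days from February 19, 2030 (end of the 19-day waiting period, which began when the sworn proof of loss is submitted on January 31, 2030) gives a deadline of March 10, 2030; February 22, 2030 is within that limit.
Step 4 — counting 74 days from February 22, 2030 (when the supporting inventory is provided) gives a deadline of May 7, 2030; February 23, 2030 is within that limit.
Step 5 — must wait 15 days from February 23, 2030 (when the examination under oath is completed), so not before March 10, 2030; done March 11, 2030, after the minimum wait.
Step 6 — 11 and 32 days from March 11, 2030 (when the appraisal demand is filed) are March 22, 2030 and April 12, 2030 respectively; April 4, 2030 falls inside that range.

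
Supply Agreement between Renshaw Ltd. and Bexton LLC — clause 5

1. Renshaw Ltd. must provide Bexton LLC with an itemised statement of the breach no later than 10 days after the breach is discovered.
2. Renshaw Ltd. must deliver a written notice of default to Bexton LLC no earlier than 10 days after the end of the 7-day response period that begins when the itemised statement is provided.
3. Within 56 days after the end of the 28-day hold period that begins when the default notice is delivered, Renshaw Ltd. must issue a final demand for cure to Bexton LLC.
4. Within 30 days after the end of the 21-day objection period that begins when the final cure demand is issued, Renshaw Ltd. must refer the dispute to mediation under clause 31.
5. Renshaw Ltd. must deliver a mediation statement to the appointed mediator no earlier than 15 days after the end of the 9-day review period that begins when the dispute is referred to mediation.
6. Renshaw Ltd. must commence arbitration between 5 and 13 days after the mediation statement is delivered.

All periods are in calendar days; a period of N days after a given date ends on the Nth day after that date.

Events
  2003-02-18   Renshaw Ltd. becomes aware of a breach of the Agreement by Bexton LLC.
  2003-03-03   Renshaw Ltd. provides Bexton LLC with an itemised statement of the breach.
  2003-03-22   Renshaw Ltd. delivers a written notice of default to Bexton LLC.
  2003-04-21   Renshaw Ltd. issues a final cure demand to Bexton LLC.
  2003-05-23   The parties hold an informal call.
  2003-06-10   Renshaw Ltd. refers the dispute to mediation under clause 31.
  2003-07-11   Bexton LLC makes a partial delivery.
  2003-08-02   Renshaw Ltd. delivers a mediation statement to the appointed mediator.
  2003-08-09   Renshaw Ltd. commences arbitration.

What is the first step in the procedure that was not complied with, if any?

(1) due by 2003-02-18 + 10 days = 2003-02-28; 2003-03-03 misses that deadline by 3 days.
No need to go further; step 1 was not satisfied.

Step 1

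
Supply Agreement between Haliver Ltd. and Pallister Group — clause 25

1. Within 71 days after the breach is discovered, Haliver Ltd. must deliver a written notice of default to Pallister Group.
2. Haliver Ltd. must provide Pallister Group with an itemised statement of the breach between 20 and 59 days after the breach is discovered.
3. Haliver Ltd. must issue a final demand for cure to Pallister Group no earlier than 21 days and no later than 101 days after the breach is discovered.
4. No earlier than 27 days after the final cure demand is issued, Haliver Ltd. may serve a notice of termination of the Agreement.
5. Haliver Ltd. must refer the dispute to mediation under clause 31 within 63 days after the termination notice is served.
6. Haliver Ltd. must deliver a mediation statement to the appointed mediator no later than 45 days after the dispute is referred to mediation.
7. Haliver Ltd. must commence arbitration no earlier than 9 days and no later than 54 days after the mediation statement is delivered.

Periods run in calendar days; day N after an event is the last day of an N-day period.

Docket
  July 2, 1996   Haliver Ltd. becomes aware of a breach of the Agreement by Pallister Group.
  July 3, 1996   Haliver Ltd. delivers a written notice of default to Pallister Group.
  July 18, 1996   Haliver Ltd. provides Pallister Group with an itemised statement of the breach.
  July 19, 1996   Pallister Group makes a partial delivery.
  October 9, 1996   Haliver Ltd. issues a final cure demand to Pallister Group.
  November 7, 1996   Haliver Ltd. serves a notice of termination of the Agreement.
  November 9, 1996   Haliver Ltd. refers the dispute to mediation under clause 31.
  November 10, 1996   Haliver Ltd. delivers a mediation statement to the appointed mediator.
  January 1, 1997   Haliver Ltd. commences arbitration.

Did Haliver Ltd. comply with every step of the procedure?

No

Step 1: 71 days after July 2, 1996 (when the breach is discovered) is September 11, 1996; completed July 3, 1996, before the deadline.
Step 2: the window is 20–59 days after July 2, 1996 (when the breach is discovered), so July 22, 1996 through August 30, 1996; July 18, 1996 is 4 days too early.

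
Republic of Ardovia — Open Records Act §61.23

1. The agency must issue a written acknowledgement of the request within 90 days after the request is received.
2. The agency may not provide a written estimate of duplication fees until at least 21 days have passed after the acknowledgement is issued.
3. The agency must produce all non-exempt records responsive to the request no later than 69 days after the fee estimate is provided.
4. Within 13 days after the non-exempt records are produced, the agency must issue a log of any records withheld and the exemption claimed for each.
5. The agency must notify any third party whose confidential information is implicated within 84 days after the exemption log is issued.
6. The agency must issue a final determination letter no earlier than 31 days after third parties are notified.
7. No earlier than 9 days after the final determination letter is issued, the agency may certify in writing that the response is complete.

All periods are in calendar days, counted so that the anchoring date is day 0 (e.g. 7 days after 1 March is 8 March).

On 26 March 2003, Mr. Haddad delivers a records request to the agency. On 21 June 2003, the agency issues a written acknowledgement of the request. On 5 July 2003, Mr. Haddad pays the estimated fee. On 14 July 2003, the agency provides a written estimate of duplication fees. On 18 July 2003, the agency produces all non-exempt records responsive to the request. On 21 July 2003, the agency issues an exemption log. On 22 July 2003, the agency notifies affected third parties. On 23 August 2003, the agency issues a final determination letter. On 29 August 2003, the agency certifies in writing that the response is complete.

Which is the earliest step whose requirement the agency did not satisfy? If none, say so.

Step 7

(1) due by 26 March 2003 + 90 days = 24 June 2003; 21 June 2003 is within that limit.
(2) permitted from 21 June 2003 + 21 days = 12 July 2003 onward; done 14 July 2003 — permitted.
(3) due by 14 July 2003 + 69 days = 21 September 2003; done 18 July 2003 — timely.
(4) due by 18 July 2003 + 13 days = 31 July 2003; 21 July 2003 is within that limit.
(5) due by 21 July 2003 + 84 days = 13 October 2003; 22 July 2003 is within that limit.
(6) permitted from 22 July 2003 + 31 days = 22 August 2003 onward; 23 August 2003 is on or after that date.
(7) permitted from 23 August 2003 + 9 days = 1 September 2003 onward; 29 August 2003 is 3 days before the earliest permitted date.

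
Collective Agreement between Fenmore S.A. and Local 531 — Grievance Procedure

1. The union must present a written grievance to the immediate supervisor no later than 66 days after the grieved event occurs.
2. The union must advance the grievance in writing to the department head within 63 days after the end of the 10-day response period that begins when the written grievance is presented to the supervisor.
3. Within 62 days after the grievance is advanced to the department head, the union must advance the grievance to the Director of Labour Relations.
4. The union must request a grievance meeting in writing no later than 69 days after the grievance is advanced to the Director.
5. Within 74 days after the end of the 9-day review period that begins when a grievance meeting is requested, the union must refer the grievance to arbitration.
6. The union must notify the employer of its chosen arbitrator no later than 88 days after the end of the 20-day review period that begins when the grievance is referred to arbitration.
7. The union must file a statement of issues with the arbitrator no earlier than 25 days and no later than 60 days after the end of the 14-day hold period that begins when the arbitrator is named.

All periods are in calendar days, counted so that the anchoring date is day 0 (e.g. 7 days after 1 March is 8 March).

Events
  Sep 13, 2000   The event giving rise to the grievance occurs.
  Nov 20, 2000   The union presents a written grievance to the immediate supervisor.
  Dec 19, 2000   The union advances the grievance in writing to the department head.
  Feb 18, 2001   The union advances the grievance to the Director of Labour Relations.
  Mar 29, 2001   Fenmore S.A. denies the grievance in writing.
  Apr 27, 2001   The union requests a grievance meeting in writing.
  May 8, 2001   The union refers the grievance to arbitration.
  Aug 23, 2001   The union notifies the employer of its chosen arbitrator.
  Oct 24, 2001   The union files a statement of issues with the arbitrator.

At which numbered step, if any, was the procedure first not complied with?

Step 1

Step 1 — counting 66 days from Sep 13, 2000 (when the grieved event occurs) gives a deadline of Nov 18, 2000; done Nov 20, 2000 — 2 days late.
Later steps need not be reached.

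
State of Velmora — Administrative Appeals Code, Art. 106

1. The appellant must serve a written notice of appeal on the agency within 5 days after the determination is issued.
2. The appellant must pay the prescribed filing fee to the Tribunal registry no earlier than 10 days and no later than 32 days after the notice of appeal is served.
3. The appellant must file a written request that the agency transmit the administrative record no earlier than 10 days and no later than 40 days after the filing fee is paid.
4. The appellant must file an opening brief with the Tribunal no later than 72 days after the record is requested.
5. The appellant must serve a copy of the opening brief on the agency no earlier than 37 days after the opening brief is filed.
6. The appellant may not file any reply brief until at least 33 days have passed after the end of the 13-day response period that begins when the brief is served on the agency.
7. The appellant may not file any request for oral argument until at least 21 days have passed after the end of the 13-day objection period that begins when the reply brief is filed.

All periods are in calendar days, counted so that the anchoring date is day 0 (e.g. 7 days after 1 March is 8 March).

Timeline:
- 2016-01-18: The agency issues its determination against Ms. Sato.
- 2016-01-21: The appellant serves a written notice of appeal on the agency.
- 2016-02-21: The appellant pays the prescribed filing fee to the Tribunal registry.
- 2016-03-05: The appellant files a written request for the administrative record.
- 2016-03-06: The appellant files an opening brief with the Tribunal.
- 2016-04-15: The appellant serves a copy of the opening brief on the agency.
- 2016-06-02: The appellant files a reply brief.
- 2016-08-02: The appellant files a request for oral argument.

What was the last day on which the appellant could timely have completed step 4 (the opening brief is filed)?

Step 4 runs from 2016-03-05, when the record is requested. 72 days after 2016-03-05 is 2016-05-16.

2016-05-16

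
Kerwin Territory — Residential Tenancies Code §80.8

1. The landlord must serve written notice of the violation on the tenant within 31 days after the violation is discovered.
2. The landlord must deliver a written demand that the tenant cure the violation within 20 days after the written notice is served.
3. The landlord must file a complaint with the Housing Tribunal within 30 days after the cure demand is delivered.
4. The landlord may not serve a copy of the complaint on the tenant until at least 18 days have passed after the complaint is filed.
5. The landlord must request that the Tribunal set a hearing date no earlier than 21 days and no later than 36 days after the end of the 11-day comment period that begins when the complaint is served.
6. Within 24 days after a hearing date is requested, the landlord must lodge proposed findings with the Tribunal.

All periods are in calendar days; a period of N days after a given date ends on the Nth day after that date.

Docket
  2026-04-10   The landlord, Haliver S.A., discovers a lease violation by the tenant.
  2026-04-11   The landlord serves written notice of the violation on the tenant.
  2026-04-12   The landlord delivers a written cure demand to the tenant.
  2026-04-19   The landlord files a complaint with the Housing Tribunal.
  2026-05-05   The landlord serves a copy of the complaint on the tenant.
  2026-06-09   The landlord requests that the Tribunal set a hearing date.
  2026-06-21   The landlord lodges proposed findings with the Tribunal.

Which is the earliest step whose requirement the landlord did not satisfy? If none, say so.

Step 4

Step 1 — counting 31 days from 2026-04-10 (when the violation is discovered) gives a deadline of 2026-05-11; done 2026-04-11 — timely.
Step 2 — counting 20 days from 2026-04-11 (when the written notice is served) gives a deadline of 2026-05-01; done 2026-04-12 — timely.
Step 3 — counting 30 days from 2026-04-12 (when the cure demand is delivered) gives a deadline of 2026-05-12; 2026-04-19 is within that limit.
Step 4 — must wait 18 days from 2026-04-19 (when the complaint is filed), so not before 2026-05-07; done 2026-05-05 — 2 days too early.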